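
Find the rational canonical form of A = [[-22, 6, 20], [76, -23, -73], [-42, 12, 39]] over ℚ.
R = [[0, 0, -6], [1, 0, -11], [0, 1, -6]]

The invariant factors of A (the non-unit diagonal entries of the Smith normal form of xI - A over ℚ[x]) are (x + 1)(x + 2)(x + 3), each dividing the next. The characteristic polynomial is their product, (x + 1)(x + 2)(x + 3).

The rational canonical form is the block-diagonal matrix of companion matrices C(f_i):
R = [[0, 0, -6], [1, 0, -11], [0, 1, -6]].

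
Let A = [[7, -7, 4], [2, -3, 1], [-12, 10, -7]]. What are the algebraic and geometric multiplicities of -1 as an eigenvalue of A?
The characteristic polynomial is (x + 1)^3, so the factor x + 1 appears with exponent 3: the algebraic multiplicity is 3.

rank(A + I) = 2, so the eigenspace has dimension 3 - 2 = 1: the geometric multiplicity is 1.

Since 1 < 3, A is not diagonalizable.

algebraic multiplicity 3, geometric multiplicity 1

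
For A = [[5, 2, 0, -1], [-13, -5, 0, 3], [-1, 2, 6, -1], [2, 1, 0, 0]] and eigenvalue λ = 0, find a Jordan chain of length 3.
v_1 = [[0, 0, 0, 1]]^T, v_2 = [[-1, 3, -1, 0]]^T, v_3 = [[1, -2, 1, 1]]^T

We seek v_1 ∈ ker(A^3) \ ker(A^2), then set v_{i+1} = A v_i.

One such chain is v_1 = [[0, 0, 0, 1]]^T, v_2 = [[-1, 3, -1, 0]]^T, v_3 = [[1, -2, 1, 1]]^T. Check: A v_3 = [[0, 0, 0, 0]]^T = 0.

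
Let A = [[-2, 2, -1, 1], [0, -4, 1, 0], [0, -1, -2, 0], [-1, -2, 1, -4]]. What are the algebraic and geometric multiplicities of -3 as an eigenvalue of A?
algebraic multiplicity 4, geometric multiplicity 2

The characteristic polynomial is (x + 3)^4, so the factor x + 3 appears with exponent 4: the algebraic multiplicity is 4.

rank(A + 3I) = 2, so the eigenspace has dimension 4 - 2 = 2: the geometric multiplicity is 2.

Since 2 < 4, A is not diagonalizable.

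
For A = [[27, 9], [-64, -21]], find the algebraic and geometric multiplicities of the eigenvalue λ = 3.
The characteristic polynomial is (x - 3)^2, so the factor x - 3 appears with exponent 2: the algebraic multiplicity is 2.

rank(A - 3I) = 1, so the eigenspace has dimension 2 - 1 = 1: the geometric multiplicity is 1.

Since 1 < 2, A is not diagonalizable.

algebraic multiplicity 2, geometric multiplicity 1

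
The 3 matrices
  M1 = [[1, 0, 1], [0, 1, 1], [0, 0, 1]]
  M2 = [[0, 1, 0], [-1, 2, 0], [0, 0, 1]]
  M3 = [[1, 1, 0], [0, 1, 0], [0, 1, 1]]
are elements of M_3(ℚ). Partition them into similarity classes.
1 class: {M1, M2, M3}

Characteristic polynomials: χ_{M1} = (x - 1)^3, χ_{M2} = (x - 1)^3, χ_{M3} = (x - 1)^3.

{M1, M2, M3}: invariant factors x - 1, (x - 1)^2.

Matrices are similar if and only if their invariant-factor lists agree; the partition into similarity classes is {M1, M2, M3}.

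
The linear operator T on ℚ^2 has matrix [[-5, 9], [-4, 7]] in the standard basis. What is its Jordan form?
J = [[1, 1], [0, 1]]

The characteristic polynomial is det(xI - A) = (x - 1)^2, so the eigenvalues are 1 (algebraic multiplicity 2).

For λ = 1: rank(A - I) = 1, rank((A - I)^2) = 0. The eigenspace has dimension 2 - 1 = 1, so there is 1 Jordan block; the rank sequence gives block sizes [2].

Assembling the blocks gives the Jordan form J above.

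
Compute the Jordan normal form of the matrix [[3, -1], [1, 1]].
The characteristic polynomial is det(xI - A) = (x - 2)^2, so the eigenvalues are 2 (algebraic multiplicity 2).

For λ = 2: rank(A - 2I) = 1, rank((A - 2I)^2) = 0. The eigenspace has dimension 2 - 1 = 1, so there is 1 Jordan block; the rank sequence gives block sizes [2].

Assembling the blocks gives the Jordan form J above.

J = [[2, 1], [0, 2]]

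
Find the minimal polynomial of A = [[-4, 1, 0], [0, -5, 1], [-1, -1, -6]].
m_A(x) = (x + 5)^3

The characteristic polynomial factors as (x + 5)^3. The minimal polynomial is ∏(x - λ)^{k_λ} where k_λ is the size of the largest Jordan block at λ.

For λ = -5: rank(A + 5I) = 2, and the largest Jordan block has size 3 (the smallest k with rank((A + 5I)^k) = rank((A + 5I)^(k+1))).

So m_A(x) = (x + 5)^3.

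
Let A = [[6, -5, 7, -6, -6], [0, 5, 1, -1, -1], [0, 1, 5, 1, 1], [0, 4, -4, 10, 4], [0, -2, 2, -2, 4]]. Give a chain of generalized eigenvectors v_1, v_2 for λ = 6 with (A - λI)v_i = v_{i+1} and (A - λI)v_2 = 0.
We seek v_1 ∈ ker((A - 6I)^2) \ ker(A - 6I), then set v_{i+1} = (A - 6I) v_i.

One such chain is v_1 = [[1, 1, 0, -2, 1]]^T, v_2 = [[1, 0, 0, 0, 0]]^T. Check: (A - 6I) v_2 = [[0, 0, 0, 0, 0]]^T = 0.

v_1 = [[1, 1, 0, -2, 1]]^T, v_2 = [[1, 0, 0, 0, 0]]^T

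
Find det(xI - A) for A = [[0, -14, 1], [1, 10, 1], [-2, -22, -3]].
xI - A = [[x, 14, -1], [-1, x - 10, -1], [2, 22, x + 3]].

Expanding det(xI - A) along the first row:
det(xI - A) = + (x)·det([[x - 10, -1], [22, x + 3]]) - (14)·det([[-1, -1], [2, x + 3]]) + (-1)·det([[-1, x - 10], [2, 22]]).

Evaluating gives χ_A(x) = x^3 - 7x^2 + 8x + 16 = (x - 4)^2(x + 1).

χ_A(x) = (x - 4)^2(x + 1)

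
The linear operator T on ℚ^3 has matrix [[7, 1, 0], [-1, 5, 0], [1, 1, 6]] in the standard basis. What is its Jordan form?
J = [[6, 1, 0], [0, 6, 0], [0, 0, 6]]

The characteristic polynomial is det(xI - A) = (x - 6)^3, so the eigenvalues are 6 (algebraic multiplicity 3).

For λ = 6: rank(A - 6I) = 1, rank((A - 6I)^2) = 0. The eigenspace has dimension 3 - 1 = 2, so there are 2 Jordan blocks; the rank sequence gives block sizes [2, 1].

Assembling the blocks gives the Jordan form J above.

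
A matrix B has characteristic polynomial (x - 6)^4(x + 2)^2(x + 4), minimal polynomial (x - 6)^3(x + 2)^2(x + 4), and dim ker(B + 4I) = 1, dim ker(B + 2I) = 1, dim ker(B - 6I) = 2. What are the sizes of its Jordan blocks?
λ = -4: algebraic multiplicity 1 (exponent in χ_B), largest block size 1 (exponent in m_B), 1 block (geometric multiplicity). This forces block sizes [1].
λ = -2: algebraic multiplicity 2 (exponent in χ_B), largest block size 2 (exponent in m_B), 1 block (geometric multiplicity). This forces block sizes [2].
λ = 6: algebraic multiplicity 4 (exponent in χ_B), largest block size 3 (exponent in m_B), 2 blocks (geometric multiplicity). These force block sizes [3, 1].

Jordan blocks: (-4, 1), (-2, 2), (6, 3), (6, 1)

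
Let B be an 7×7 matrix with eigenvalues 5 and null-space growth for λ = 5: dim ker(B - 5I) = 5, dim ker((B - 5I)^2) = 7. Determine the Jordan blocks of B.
λ = 5: successive nullity increments [5, 2] count blocks of size ≥ k; block sizes are [2, 2, 1, 1, 1].

Jordan blocks: (5, 2), (5, 2), (5, 1), (5, 1), (5, 1)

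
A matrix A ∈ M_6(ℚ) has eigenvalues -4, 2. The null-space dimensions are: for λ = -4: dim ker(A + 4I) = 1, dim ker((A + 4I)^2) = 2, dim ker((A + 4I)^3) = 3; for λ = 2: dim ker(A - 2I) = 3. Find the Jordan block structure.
λ = -4: successive nullity increments [1, 1, 1] count blocks of size ≥ k; block sizes are [3].
λ = 2: successive nullity increments [3] count blocks of size ≥ k; block sizes are [1, 1, 1].

Jordan blocks: (-4, 3), (2, 1), (2, 1), (2, 1)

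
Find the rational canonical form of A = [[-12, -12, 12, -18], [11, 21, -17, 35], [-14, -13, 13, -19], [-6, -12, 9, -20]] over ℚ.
The invariant factors of A (the non-unit diagonal entries of the Smith normal form of xI - A over ℚ[x]) are (x + 1)^2(x^2 - 4x - 6), each dividing the next. The characteristic polynomial is their product, (x + 1)^2(x^2 - 4x - 6).

The rational canonical form is the block-diagonal matrix of companion matrices C(f_i):
R = [[0, 0, 0, 6], [1, 0, 0, 16], [0, 1, 0, 13], [0, 0, 1, 2]].

Note the characteristic polynomial does not split into linear factors over ℚ, so A has no Jordan form over ℚ; the rational canonical form exists over any field.

R = [[0, 0, 0, 6], [1, 0, 0, 16], [0, 1, 0, 13], [0, 0, 1, 2]]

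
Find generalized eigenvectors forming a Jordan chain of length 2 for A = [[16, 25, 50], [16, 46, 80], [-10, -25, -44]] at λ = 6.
v_1 = [[-2, -3, 2]]^T, v_2 = [[5, 8, -5]]^T

We seek v_1 ∈ ker((A - 6I)^2) \ ker(A - 6I), then set v_{i+1} = (A - 6I) v_i.

One such chain is v_1 = [[-2, -3, 2]]^T, v_2 = [[5, 8, -5]]^T. Check: (A - 6I) v_2 = [[0, 0, 0]]^T = 0.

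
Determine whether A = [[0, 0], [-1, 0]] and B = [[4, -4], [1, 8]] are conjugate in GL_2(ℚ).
trace(A) = 0 but trace(B) = 12. The trace is a similarity invariant, so A and B are not similar.

No.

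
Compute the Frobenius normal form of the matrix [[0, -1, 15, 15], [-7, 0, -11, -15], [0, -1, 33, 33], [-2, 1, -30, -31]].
R = [[0, 0, 0, 18], [1, 0, 0, -21], [0, 1, 0, 6], [0, 0, 1, 2]]

The invariant factors of A (the non-unit diagonal entries of the Smith normal form of xI - A over ℚ[x]) are (x - 2)(x + 3)(x^2 - 3x + 3), each dividing the next. The characteristic polynomial is their product, (x - 2)(x + 3)(x^2 - 3x + 3).

The rational canonical form is the block-diagonal matrix of companion matrices C(f_i):
R = [[0, 0, 0, 18], [1, 0, 0, -21], [0, 1, 0, 6], [0, 0, 1, 2]].

Note the characteristic polynomial does not split into linear factors over ℚ, so A has no Jordan form over ℚ; the rational canonical form exists over any field.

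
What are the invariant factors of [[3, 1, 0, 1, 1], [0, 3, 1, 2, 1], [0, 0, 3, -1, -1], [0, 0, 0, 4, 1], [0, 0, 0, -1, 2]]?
(x - 3)^2, (x - 3)^3

The Jordan structure of A has elementary divisors (x - 3)^3, (x - 3)^2. Arranging the block sizes at each eigenvalue in decreasing order and taking row products gives the invariant factors.

Invariant factors (smallest first, each dividing the next): (x - 3)^2, (x - 3)^3.

Check: the last factor (x - 3)^3 is the minimal polynomial, and the product (x - 3)^5 is the characteristic polynomial.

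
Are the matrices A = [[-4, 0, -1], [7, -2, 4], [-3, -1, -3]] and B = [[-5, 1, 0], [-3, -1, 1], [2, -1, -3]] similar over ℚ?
Yes.

Two matrices over a field are similar if and only if they have the same invariant factors.

Both A and B have characteristic polynomial (x + 3)^3 and minimal polynomial (x + 3)^3. Computing further, both have invariant factors (x + 3)^3. Hence A and B are similar.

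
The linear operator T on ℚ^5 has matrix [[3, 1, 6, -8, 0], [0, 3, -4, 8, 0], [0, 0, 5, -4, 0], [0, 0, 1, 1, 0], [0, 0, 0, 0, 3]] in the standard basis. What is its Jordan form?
The characteristic polynomial is det(xI - A) = (x - 3)^5, so the eigenvalues are 3 (algebraic multiplicity 5).

For λ = 3: rank(A - 3I) = 2, rank((A - 3I)^2) = 0. The eigenspace has dimension 5 - 2 = 3, so there are 3 Jordan blocks; the rank sequence gives block sizes [2, 2, 1].

Assembling the blocks gives the Jordan form J above.

J = [[3, 1, 0, 0, 0], [0, 3, 0, 0, 0], [0, 0, 3, 1, 0], [0, 0, 0, 3, 0], [0, 0, 0, 0, 3]]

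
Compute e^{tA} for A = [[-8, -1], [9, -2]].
e^{tA} = [[(1 - 3*t)*e^{-5*t}, -t*e^{-5*t}], [9*t*e^{-5*t}, (3*t + 1)*e^{-5*t}]]

A has Jordan form J = [[-5, 1], [0, -5]] with A = PJP^{-1}, so e^{tA} = P e^{tJ} P^{-1}.

For a Jordan block J_k(λ), e^{tJ_k(λ)} = e^{λt} · (I + tN + t^2 N^2/2! + ... + t^{k-1} N^{k-1}/(k-1)!) where N is the nilpotent superdiagonal part.

Assembling the blocks and conjugating back gives the entries of e^{tA} as shown above.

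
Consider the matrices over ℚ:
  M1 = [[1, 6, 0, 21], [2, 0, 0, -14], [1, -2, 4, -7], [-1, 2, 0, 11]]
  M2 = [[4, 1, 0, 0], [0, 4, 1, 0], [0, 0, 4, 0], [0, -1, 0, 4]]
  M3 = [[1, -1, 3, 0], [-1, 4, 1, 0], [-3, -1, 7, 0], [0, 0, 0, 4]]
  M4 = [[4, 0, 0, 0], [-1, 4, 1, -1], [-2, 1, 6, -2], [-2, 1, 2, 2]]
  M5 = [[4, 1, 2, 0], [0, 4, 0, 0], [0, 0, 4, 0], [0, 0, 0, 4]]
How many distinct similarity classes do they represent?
Characteristic polynomials: χ_{M1} = (x - 4)^4, χ_{M2} = (x - 4)^4, χ_{M3} = (x - 4)^4, χ_{M4} = (x - 4)^4, χ_{M5} = (x - 4)^4.

{M1, M5}: invariant factors x - 4, x - 4, (x - 4)^2.

{M2, M3, M4}: invariant factors x - 4, (x - 4)^3.

Matrices are similar if and only if their invariant-factor lists agree; the partition into similarity classes is {M1, M5}, {M2, M3, M4}.

2 classes: {M1, M5}, {M2, M3, M4}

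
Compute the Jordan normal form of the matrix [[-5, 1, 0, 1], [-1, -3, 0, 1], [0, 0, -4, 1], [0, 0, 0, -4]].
J = [[-4, 1, 0, 0], [0, -4, 0, 0], [0, 0, -4, 1], [0, 0, 0, -4]]

The characteristic polynomial is det(xI - A) = (x + 4)^4, so the eigenvalues are -4 (algebraic multiplicity 4).

For λ = -4: rank(A + 4I) = 2, rank((A + 4I)^2) = 0. The eigenspace has dimension 4 - 2 = 2, so there are 2 Jordan blocks; the rank sequence gives block sizes [2, 2].

Assembling the blocks gives the Jordan form J above.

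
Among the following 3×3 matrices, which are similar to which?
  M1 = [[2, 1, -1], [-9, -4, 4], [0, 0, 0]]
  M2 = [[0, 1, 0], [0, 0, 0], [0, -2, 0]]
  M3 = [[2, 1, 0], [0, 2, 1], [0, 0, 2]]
Characteristic polynomials: χ_{M1} = x(x + 1)^2, χ_{M2} = x^3, χ_{M3} = (x - 2)^3.

{M1}: invariant factors x(x + 1)^2.

{M2}: invariant factors x, x^2.

{M3}: invariant factors (x - 2)^3.

Matrices are similar if and only if their invariant-factor lists agree; the partition into similarity classes is {M1}, {M2}, {M3}.

3 classes: {M1}, {M2}, {M3}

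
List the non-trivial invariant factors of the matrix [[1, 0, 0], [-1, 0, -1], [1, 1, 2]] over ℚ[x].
The Jordan structure of A has elementary divisors (x - 1)^2, (x - 1). Arranging the block sizes at each eigenvalue in decreasing order and taking row products gives the invariant factors.

Invariant factors (smallest first, each dividing the next): x - 1, (x - 1)^2.

Check: the last factor (x - 1)^2 is the minimal polynomial, and the product (x - 1)^3 is the characteristic polynomial.

x - 1, (x - 1)^2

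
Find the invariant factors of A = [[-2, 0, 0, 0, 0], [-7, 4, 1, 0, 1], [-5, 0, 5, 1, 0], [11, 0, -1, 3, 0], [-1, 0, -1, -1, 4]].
(x - 4)^2, (x - 4)^2(x + 2)

The Jordan structure of A has elementary divisors (x + 2), (x - 4)^2, (x - 4)^2. Arranging the block sizes at each eigenvalue in decreasing order and taking row products gives the invariant factors.

Invariant factors (smallest first, each dividing the next): (x - 4)^2, (x - 4)^2(x + 2).

Check: the last factor (x - 4)^2(x + 2) is the minimal polynomial, and the product (x - 4)^4(x + 2) is the characteristic polynomial.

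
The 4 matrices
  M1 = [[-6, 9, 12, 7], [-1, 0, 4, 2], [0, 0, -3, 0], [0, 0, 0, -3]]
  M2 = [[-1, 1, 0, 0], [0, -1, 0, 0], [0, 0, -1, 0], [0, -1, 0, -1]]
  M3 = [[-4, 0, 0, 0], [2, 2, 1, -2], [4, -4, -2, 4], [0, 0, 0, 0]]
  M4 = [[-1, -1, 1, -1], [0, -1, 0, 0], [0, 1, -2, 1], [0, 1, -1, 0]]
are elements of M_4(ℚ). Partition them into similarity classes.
Characteristic polynomials: χ_{M1} = (x + 3)^4, χ_{M2} = (x + 1)^4, χ_{M3} = x^3(x + 4), χ_{M4} = (x + 1)^4.

{M1}: invariant factors x + 3, (x + 3)^3.

{M2, M4}: invariant factors x + 1, x + 1, (x + 1)^2.

{M3}: invariant factors x, x^2(x + 4).

Matrices are similar if and only if their invariant-factor lists agree; the partition into similarity classes is {M1}, {M2, M4}, {M3}.

3 classes: {M1}, {M2, M4}, {M3}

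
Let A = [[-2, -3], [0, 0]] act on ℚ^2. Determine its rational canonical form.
R = [[0, 0], [1, -2]]

The invariant factors of A (the non-unit diagonal entries of the Smith normal form of xI - A over ℚ[x]) are x(x + 2), each dividing the next. The characteristic polynomial is their product, x(x + 2).

The rational canonical form is the block-diagonal matrix of companion matrices C(f_i):
R = [[0, 0], [1, -2]].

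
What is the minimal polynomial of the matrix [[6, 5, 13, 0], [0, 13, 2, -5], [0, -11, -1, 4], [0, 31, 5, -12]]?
m_A(x) = x^3(x - 6)

The characteristic polynomial factors as x^3(x - 6). The minimal polynomial is ∏(x - λ)^{k_λ} where k_λ is the size of the largest Jordan block at λ.

For λ = 0: rank(A) = 3, and the largest Jordan block has size 3 (the smallest k with rank(A^k) = rank(A^(k+1))).
For λ = 6: rank(A - 6I) = 3, and the largest Jordan block has size 1 (the smallest k with rank((A - 6I)^k) = rank((A - 6I)^(k+1))).

So m_A(x) = x^3(x - 6).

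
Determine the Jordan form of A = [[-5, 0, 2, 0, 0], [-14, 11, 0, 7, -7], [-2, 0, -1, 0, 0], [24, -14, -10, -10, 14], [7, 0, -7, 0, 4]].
J = [[-3, 1, 0, 0, 0], [0, -3, 0, 0, 0], [0, 0, -3, 0, 0], [0, 0, 0, 4, 0], [0, 0, 0, 0, 4]]

The characteristic polynomial is det(xI - A) = (x - 4)^2(x + 3)^3, so the eigenvalues are -3 (algebraic multiplicity 3), 4 (algebraic multiplicity 2).

For λ = -3: rank(A + 3I) = 3, rank((A + 3I)^2) = 2. The eigenspace has dimension 5 - 3 = 2, so there are 2 Jordan blocks; the rank sequence gives block sizes [2, 1].

For λ = 4: rank(A - 4I) = 3. The eigenspace has dimension 5 - 3 = 2, so there are 2 Jordan blocks; the rank sequence gives block sizes [1, 1].

Assembling the blocks gives the Jordan form J above.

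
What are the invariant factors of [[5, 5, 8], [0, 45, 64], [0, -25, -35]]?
x - 5, (x - 5)^2

The Jordan structure of A has elementary divisors (x - 5)^2, (x - 5). Arranging the block sizes at each eigenvalue in decreasing order and taking row products gives the invariant factors.

Invariant factors (smallest first, each dividing the next): x - 5, (x - 5)^2.

Check: the last factor (x - 5)^2 is the minimal polynomial, and the product (x - 5)^3 is the characteristic polynomial.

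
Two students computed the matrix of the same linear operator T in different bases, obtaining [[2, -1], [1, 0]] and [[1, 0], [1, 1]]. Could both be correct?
Yes.

Two matrices over a field are similar if and only if they have the same invariant factors.

Both A and B have characteristic polynomial (x - 1)^2 and minimal polynomial (x - 1)^2. Computing further, both have invariant factors (x - 1)^2. Hence A and B are similar.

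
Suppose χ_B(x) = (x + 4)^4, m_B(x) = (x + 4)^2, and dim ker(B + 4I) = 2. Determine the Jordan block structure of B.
Jordan blocks: (-4, 2), (-4, 2)

λ = -4: algebraic multiplicity 4 (exponent in χ_B), largest block size 2 (exponent in m_B), 2 blocks (geometric multiplicity). These force block sizes [2, 2].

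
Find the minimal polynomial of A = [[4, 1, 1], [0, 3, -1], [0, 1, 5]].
m_A(x) = (x - 4)^2

The characteristic polynomial factors as (x - 4)^3. The minimal polynomial is ∏(x - λ)^{k_λ} where k_λ is the size of the largest Jordan block at λ.

For λ = 4: rank(A - 4I) = 1, and the largest Jordan block has size 2 (the smallest k with rank((A - 4I)^k) = rank((A - 4I)^(k+1))).

So m_A(x) = (x - 4)^2.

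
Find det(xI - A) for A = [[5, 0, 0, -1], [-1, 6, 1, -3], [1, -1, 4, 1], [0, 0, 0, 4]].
χ_A(x) = (x - 5)^3(x - 4)

xI - A = [[x - 5, 0, 0, 1], [1, x - 6, -1, 3], [-1, 1, x - 4, -1], [0, 0, 0, x - 4]].

Expanding det(xI - A) along the first row:
det(xI - A) = + (x - 5)·det([[x - 6, -1, 3], [1, x - 4, -1], [0, 0, x - 4]]) - (0)·det([[1, -1, 3], [-1, x - 4, -1], [0, 0, x - 4]]) + (0)·det([[1, x - 6, 3], [-1, 1, -1], [0, 0, x - 4]]) - (1)·det([[1, x - 6, -1], [-1, 1, x - 4], [0, 0, 0]]).

Evaluating gives χ_A(x) = x^4 - 19x^3 + 135x^2 - 425x + 500 = (x - 5)^3(x - 4).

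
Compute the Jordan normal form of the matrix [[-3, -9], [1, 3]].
The characteristic polynomial is det(xI - A) = x^2, so the eigenvalues are 0 (algebraic multiplicity 2).

For λ = 0: rank(A) = 1, rank(A^2) = 0. The eigenspace has dimension 2 - 1 = 1, so there is 1 Jordan block; the rank sequence gives block sizes [2].

Assembling the blocks gives the Jordan form J above.

J = [[0, 1], [0, 0]]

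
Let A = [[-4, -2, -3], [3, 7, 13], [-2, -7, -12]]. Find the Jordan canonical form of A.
The characteristic polynomial is det(xI - A) = (x + 3)^3, so the eigenvalues are -3 (algebraic multiplicity 3).

For λ = -3: rank(A + 3I) = 2, rank((A + 3I)^2) = 1, rank((A + 3I)^3) = 0. The eigenspace has dimension 3 - 2 = 1, so there is 1 Jordan block; the rank sequence gives block sizes [3].

Assembling the blocks gives the Jordan form J above.

J = [[-3, 1, 0], [0, -3, 1], [0, 0, -3]]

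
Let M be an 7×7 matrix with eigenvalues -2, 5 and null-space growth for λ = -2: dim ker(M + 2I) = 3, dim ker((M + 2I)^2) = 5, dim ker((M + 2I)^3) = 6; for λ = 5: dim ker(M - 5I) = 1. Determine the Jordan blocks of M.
Jordan blocks: (-2, 3), (-2, 2), (-2, 1), (5, 1)

λ = -2: successive nullity increments [3, 2, 1] count blocks of size ≥ k; block sizes are [3, 2, 1].
λ = 5: successive nullity increments [1] count blocks of size ≥ k; block sizes are [1].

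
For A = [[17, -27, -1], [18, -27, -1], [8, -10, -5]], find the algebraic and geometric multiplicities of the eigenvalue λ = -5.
algebraic multiplicity 3, geometric multiplicity 1

The characteristic polynomial is (x + 5)^3, so the factor x + 5 appears with exponent 3: the algebraic multiplicity is 3.

rank(A + 5I) = 2, so the eigenspace has dimension 3 - 2 = 1: the geometric multiplicity is 1.

Since 1 < 3, A is not diagonalizable.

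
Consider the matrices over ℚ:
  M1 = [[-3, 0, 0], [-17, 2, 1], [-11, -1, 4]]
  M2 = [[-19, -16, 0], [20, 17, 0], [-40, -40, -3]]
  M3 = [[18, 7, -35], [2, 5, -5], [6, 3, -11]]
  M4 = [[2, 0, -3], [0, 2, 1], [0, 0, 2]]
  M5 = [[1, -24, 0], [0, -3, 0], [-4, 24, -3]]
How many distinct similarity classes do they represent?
Characteristic polynomials: χ_{M1} = (x - 3)^2(x + 3), χ_{M2} = (x - 1)(x + 3)^2, χ_{M3} = (x - 4)^3, χ_{M4} = (x - 2)^3, χ_{M5} = (x - 1)(x + 3)^2.

{M1}: invariant factors (x - 3)^2(x + 3).

{M2, M5}: invariant factors x + 3, (x - 1)(x + 3).

{M3}: invariant factors x - 4, (x - 4)^2.

{M4}: invariant factors x - 2, (x - 2)^2.

Matrices are similar if and only if their invariant-factor lists agree; the partition into similarity classes is {M1}, {M2, M5}, {M3}, {M4}.

4 classes: {M1}, {M2, M5}, {M3}, {M4}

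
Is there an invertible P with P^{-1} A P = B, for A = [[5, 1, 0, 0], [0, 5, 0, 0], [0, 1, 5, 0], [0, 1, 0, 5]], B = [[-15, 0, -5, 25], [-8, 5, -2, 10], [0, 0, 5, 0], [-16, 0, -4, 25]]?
Yes.

Two matrices over a field are similar if and only if they have the same invariant factors.

Both A and B have characteristic polynomial (x - 5)^4 and minimal polynomial (x - 5)^2. Computing further, both have invariant factors x - 5, x - 5, (x - 5)^2. Hence A and B are similar.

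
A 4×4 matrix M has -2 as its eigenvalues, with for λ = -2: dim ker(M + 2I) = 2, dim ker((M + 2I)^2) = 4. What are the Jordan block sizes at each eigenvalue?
λ = -2: successive nullity increments [2, 2] count blocks of size ≥ k; block sizes are [2, 2].

Jordan blocks: (-2, 2), (-2, 2)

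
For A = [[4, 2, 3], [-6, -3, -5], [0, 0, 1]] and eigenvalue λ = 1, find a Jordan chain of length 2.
We seek v_1 ∈ ker((A - I)^2) \ ker(A - I), then set v_{i+1} = (A - I) v_i.

One such chain is v_1 = [[1, -2, 1]]^T, v_2 = [[2, -3, 0]]^T. Check: (A - I) v_2 = [[0, 0, 0]]^T = 0.

v_1 = [[1, -2, 1]]^T, v_2 = [[2, -3, 0]]^T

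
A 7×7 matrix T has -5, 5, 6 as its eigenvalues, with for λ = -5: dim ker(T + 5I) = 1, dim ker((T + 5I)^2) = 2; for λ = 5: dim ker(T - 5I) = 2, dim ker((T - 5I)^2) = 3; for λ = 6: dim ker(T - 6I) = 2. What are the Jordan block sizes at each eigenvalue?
λ = -5: successive nullity increments [1, 1] count blocks of size ≥ k; block sizes are [2].
λ = 5: successive nullity increments [2, 1] count blocks of size ≥ k; block sizes are [2, 1].
λ = 6: successive nullity increments [2] count blocks of size ≥ k; block sizes are [1, 1].

Jordan blocks: (-5, 2), (5, 2), (5, 1), (6, 1), (6, 1)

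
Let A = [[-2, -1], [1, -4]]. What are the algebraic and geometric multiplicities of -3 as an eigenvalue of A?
algebraic multiplicity 2, geometric multiplicity 1

The characteristic polynomial is (x + 3)^2, so the factor x + 3 appears with exponent 2: the algebraic multiplicity is 2.

rank(A + 3I) = 1, so the eigenspace has dimension 2 - 1 = 1: the geometric multiplicity is 1.

Since 1 < 2, A is not diagonalizable.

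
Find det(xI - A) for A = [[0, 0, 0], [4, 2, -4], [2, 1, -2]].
xI - A = [[x, 0, 0], [-4, x - 2, 4], [-2, -1, x + 2]].

Expanding det(xI - A) along the first row:
det(xI - A) = + (x)·det([[x - 2, 4], [-1, x + 2]]) - (0)·det([[-4, 4], [-2, x + 2]]) + (0)·det([[-4, x - 2], [-2, -1]]).

Evaluating gives χ_A(x) = x^3.

χ_A(x) = x^3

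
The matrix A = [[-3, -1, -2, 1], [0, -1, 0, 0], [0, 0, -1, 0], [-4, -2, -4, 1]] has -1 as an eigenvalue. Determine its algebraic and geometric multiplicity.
algebraic multiplicity 4, geometric multiplicity 3

The characteristic polynomial is (x + 1)^4, so the factor x + 1 appears with exponent 4: the algebraic multiplicity is 4.

rank(A + I) = 1, so the eigenspace has dimension 4 - 1 = 3: the geometric multiplicity is 3.

Since 3 < 4, A is not diagonalizable.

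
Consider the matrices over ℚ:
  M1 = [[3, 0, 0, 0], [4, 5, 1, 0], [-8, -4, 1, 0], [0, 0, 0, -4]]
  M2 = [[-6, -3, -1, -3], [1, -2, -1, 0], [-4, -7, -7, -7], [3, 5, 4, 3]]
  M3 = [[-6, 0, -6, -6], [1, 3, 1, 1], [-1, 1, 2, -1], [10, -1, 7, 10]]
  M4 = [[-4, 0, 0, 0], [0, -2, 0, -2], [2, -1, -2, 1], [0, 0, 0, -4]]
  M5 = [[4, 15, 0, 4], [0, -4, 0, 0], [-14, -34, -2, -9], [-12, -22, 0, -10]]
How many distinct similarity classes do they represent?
Characteristic polynomials: χ_{M1} = (x - 3)^3(x + 4), χ_{M2} = (x + 2)^2(x + 4)^2, χ_{M3} = x(x - 3)^3, χ_{M4} = (x + 2)^2(x + 4)^2, χ_{M5} = (x + 2)^2(x + 4)^2.

{M1}: invariant factors x - 3, (x - 3)^2(x + 4).

{M2, M5}: invariant factors (x + 2)^2(x + 4)^2.

{M3}: invariant factors x(x - 3)^3.

{M4}: invariant factors x + 4, (x + 2)^2(x + 4).

Matrices are similar if and only if their invariant-factor lists agree; the partition into similarity classes is {M1}, {M2, M5}, {M3}, {M4}.

4 classes: {M1}, {M2, M5}, {M3}, {M4}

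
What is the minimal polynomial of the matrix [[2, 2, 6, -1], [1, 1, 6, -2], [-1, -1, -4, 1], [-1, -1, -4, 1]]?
m_A(x) = x^3

The characteristic polynomial factors as x^4. The minimal polynomial is ∏(x - λ)^{k_λ} where k_λ is the size of the largest Jordan block at λ.

For λ = 0: rank(A) = 2, and the largest Jordan block has size 3 (the smallest k with rank(A^k) = rank(A^(k+1))).

So m_A(x) = x^3.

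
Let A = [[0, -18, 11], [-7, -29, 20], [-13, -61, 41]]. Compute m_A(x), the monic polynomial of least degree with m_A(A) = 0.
The characteristic polynomial factors as (x - 4)^3. The minimal polynomial is ∏(x - λ)^{k_λ} where k_λ is the size of the largest Jordan block at λ.

For λ = 4: rank(A - 4I) = 2, and the largest Jordan block has size 3 (the smallest k with rank((A - 4I)^k) = rank((A - 4I)^(k+1))).

So m_A(x) = (x - 4)^3.

m_A(x) = (x - 4)^3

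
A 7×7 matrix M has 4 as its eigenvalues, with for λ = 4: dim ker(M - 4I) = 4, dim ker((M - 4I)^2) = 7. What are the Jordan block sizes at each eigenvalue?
Jordan blocks: (4, 2), (4, 2), (4, 2), (4, 1)

λ = 4: successive nullity increments [4, 3] count blocks of size ≥ k; block sizes are [2, 2, 2, 1].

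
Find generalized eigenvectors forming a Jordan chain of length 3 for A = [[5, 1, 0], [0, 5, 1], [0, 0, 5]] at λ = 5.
We seek v_1 ∈ ker((A - 5I)^3) \ ker((A - 5I)^2), then set v_{i+1} = (A - 5I) v_i.

One such chain is v_1 = [[0, 0, 1]]^T, v_2 = [[0, 1, 0]]^T, v_3 = [[1, 0, 0]]^T. Check: (A - 5I) v_3 = [[0, 0, 0]]^T = 0.

v_1 = [[0, 0, 1]]^T, v_2 = [[0, 1, 0]]^T, v_3 = [[1, 0, 0]]^T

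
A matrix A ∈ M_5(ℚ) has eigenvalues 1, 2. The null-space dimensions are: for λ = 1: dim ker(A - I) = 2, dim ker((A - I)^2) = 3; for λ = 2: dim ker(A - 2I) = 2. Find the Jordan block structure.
λ = 1: successive nullity increments [2, 1] count blocks of size ≥ k; block sizes are [2, 1].
λ = 2: successive nullity increments [2] count blocks of size ≥ k; block sizes are [1, 1].

Jordan blocks: (1, 2), (1, 1), (2, 1), (2, 1)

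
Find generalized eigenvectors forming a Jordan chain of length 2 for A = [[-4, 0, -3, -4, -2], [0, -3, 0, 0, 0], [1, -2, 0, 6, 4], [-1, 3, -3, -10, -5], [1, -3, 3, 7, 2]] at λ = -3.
v_1 = [[2, -2, -1, 0, -1]]^T, v_2 = [[3, 0, -1, 0, 0]]^T

We seek v_1 ∈ ker((A + 3I)^2) \ ker(A + 3I), then set v_{i+1} = (A + 3I) v_i.

One such chain is v_1 = [[2, -2, -1, 0, -1]]^T, v_2 = [[3, 0, -1, 0, 0]]^T. Check: (A + 3I) v_2 = [[0, 0, 0, 0, 0]]^T = 0.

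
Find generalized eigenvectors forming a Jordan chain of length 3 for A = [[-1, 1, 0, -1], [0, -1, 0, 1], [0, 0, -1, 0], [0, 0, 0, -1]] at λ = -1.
We seek v_1 ∈ ker((A + I)^3) \ ker((A + I)^2), then set v_{i+1} = (A + I) v_i.

One such chain is v_1 = [[-2, 0, -2, 1]]^T, v_2 = [[-1, 1, 0, 0]]^T, v_3 = [[1, 0, 0, 0]]^T. Check: (A + I) v_3 = [[0, 0, 0, 0]]^T = 0.

v_1 = [[-2, 0, -2, 1]]^T, v_2 = [[-1, 1, 0, 0]]^T, v_3 = [[1, 0, 0, 0]]^T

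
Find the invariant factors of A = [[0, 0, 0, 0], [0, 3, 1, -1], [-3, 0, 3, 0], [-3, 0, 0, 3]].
The Jordan structure of A has elementary divisors x, (x - 3)^2, (x - 3). Arranging the block sizes at each eigenvalue in decreasing order and taking row products gives the invariant factors.

Invariant factors (smallest first, each dividing the next): x - 3, x(x - 3)^2.

Check: the last factor x(x - 3)^2 is the minimal polynomial, and the product x(x - 3)^3 is the characteristic polynomial.

x - 3, x(x - 3)^2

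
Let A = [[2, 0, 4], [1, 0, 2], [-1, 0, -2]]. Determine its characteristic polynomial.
χ_A(x) = x^3

xI - A = [[x - 2, 0, -4], [-1, x, -2], [1, 0, x + 2]].

Expanding det(xI - A) along the first row:
det(xI - A) = + (x - 2)·det([[x, -2], [0, x + 2]]) - (0)·det([[-1, -2], [1, x + 2]]) + (-4)·det([[-1, x], [1, 0]]).

Evaluating gives χ_A(x) = x^3.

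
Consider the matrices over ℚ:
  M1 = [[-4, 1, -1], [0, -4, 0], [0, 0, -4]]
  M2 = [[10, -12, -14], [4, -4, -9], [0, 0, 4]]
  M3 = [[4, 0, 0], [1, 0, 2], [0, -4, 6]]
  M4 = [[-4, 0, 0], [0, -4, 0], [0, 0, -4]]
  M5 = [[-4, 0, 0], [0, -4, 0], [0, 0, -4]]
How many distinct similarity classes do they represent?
3 classes: {M1}, {M2, M3}, {M4, M5}

Characteristic polynomials: χ_{M1} = (x + 4)^3, χ_{M2} = (x - 4)^2(x - 2), χ_{M3} = (x - 4)^2(x - 2), χ_{M4} = (x + 4)^3, χ_{M5} = (x + 4)^3.

{M1}: invariant factors x + 4, (x + 4)^2.

{M2, M3}: invariant factors (x - 4)^2(x - 2).

{M4, M5}: invariant factors x + 4, x + 4, x + 4.

Matrices are similar if and only if their invariant-factor lists agree; the partition into similarity classes is {M1}, {M2, M3}, {M4, M5}.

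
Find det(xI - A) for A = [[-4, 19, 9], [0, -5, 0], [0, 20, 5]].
xI - A = [[x + 4, -19, -9], [0, x + 5, 0], [0, -20, x - 5]].

Expanding det(xI - A) along the first row:
det(xI - A) = + (x + 4)·det([[x + 5, 0], [-20, x - 5]]) - (-19)·det([[0, 0], [0, x - 5]]) + (-9)·det([[0, x + 5], [0, -20]]).

Evaluating gives χ_A(x) = x^3 + 4x^2 - 25x - 100 = (x - 5)(x + 4)(x + 5).

χ_A(x) = (x - 5)(x + 4)(x + 5)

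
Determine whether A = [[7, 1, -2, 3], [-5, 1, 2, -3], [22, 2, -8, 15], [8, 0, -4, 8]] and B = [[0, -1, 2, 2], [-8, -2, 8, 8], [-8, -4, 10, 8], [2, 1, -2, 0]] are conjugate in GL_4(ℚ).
No.

Both have characteristic polynomial (x - 2)^4 and minimal polynomial (x - 2)^2. But rank(A - 2I) = 2 for A while rank(B - 2I) = 1 for B, so the number of Jordan blocks at λ = 2 differs. A and B are not similar.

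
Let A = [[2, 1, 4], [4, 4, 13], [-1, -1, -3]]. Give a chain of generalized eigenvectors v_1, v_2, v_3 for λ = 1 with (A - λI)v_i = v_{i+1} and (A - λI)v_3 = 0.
We seek v_1 ∈ ker((A - I)^3) \ ker((A - I)^2), then set v_{i+1} = (A - I) v_i.

One such chain is v_1 = [[0, -4, 1]]^T, v_2 = [[0, 1, 0]]^T, v_3 = [[1, 3, -1]]^T. Check: (A - I) v_3 = [[0, 0, 0]]^T = 0.

v_1 = [[0, -4, 1]]^T, v_2 = [[0, 1, 0]]^T, v_3 = [[1, 3, -1]]^T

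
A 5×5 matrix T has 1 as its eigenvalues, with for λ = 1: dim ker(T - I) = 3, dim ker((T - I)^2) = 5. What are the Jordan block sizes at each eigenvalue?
Jordan blocks: (1, 2), (1, 2), (1, 1)

λ = 1: successive nullity increments [3, 2] count blocks of size ≥ k; block sizes are [2, 2, 1].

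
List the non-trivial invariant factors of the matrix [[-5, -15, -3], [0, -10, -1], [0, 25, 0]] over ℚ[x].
x + 5, (x + 5)^2

The Jordan structure of A has elementary divisors (x + 5)^2, (x + 5). Arranging the block sizes at each eigenvalue in decreasing order and taking row products gives the invariant factors.

Invariant factors (smallest first, each dividing the next): x + 5, (x + 5)^2.

Check: the last factor (x + 5)^2 is the minimal polynomial, and the product (x + 5)^3 is the characteristic polynomial.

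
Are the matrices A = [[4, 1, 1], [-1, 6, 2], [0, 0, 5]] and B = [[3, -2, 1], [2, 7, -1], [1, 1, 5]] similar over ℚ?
Yes.

Two matrices over a field are similar if and only if they have the same invariant factors.

Both A and B have characteristic polynomial (x - 5)^3 and minimal polynomial (x - 5)^3. Computing further, both have invariant factors (x - 5)^3. Hence A and B are similar.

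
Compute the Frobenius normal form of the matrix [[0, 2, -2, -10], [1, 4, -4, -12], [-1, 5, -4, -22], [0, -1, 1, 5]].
R = [[0, 0, 0, 0], [1, 0, 0, 6], [0, 1, 0, -10], [0, 0, 1, 5]]

The invariant factors of A (the non-unit diagonal entries of the Smith normal form of xI - A over ℚ[x]) are x(x - 1)(x^2 - 4x + 6), each dividing the next. The characteristic polynomial is their product, x(x - 1)(x^2 - 4x + 6).

The rational canonical form is the block-diagonal matrix of companion matrices C(f_i):
R = [[0, 0, 0, 0], [1, 0, 0, 6], [0, 1, 0, -10], [0, 0, 1, 5]].

Note the characteristic polynomial does not split into linear factors over ℚ, so A has no Jordan form over ℚ; the rational canonical form exists over any field.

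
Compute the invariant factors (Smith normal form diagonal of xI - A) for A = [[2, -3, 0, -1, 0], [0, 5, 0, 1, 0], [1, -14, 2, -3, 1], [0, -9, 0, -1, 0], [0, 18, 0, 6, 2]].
The Jordan structure of A has elementary divisors (x - 2)^2, (x - 2)^2, (x - 2). Arranging the block sizes at each eigenvalue in decreasing order and taking row products gives the invariant factors.

Invariant factors (smallest first, each dividing the next): x - 2, (x - 2)^2, (x - 2)^2.

Check: the last factor (x - 2)^2 is the minimal polynomial, and the product (x - 2)^5 is the characteristic polynomial.

x - 2, (x - 2)^2, (x - 2)^2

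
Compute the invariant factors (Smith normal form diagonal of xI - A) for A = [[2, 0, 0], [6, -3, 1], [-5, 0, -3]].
(x - 2)(x + 3)^2

The Jordan structure of A has elementary divisors (x + 3)^2, (x - 2). Arranging the block sizes at each eigenvalue in decreasing order and taking row products gives the invariant factors.

Invariant factors (smallest first, each dividing the next): (x - 2)(x + 3)^2.

Check: the last factor (x - 2)(x + 3)^2 is the minimal polynomial, and the product (x - 2)(x + 3)^2 is the characteristic polynomial.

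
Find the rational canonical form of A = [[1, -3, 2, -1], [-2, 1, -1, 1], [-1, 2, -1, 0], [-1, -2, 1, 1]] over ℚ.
R = [[0, 0, 0, 2], [1, 0, 0, -3], [0, 1, 0, 1], [0, 0, 1, 2]]

The invariant factors of A (the non-unit diagonal entries of the Smith normal form of xI - A over ℚ[x]) are (x - 2)(x^3 - x + 1), each dividing the next. The characteristic polynomial is their product, (x - 2)(x^3 - x + 1).

The rational canonical form is the block-diagonal matrix of companion matrices C(f_i):
R = [[0, 0, 0, 2], [1, 0, 0, -3], [0, 1, 0, 1], [0, 0, 1, 2]].

Note the characteristic polynomial does not split into linear factors over ℚ, so A has no Jordan form over ℚ; the rational canonical form exists over any field.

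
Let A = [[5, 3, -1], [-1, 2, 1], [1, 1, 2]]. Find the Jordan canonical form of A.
The characteristic polynomial is det(xI - A) = (x - 3)^3, so the eigenvalues are 3 (algebraic multiplicity 3).

For λ = 3: rank(A - 3I) = 2, rank((A - 3I)^2) = 1, rank((A - 3I)^3) = 0. The eigenspace has dimension 3 - 2 = 1, so there is 1 Jordan block; the rank sequence gives block sizes [3].

Assembling the blocks gives the Jordan form J above.

J = [[3, 1, 0], [0, 3, 1], [0, 0, 3]]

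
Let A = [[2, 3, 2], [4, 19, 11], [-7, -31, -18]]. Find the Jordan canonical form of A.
J = [[1, 1, 0], [0, 1, 1], [0, 0, 1]]

The characteristic polynomial is det(xI - A) = (x - 1)^3, so the eigenvalues are 1 (algebraic multiplicity 3).

For λ = 1: rank(A - I) = 2, rank((A - I)^2) = 1, rank((A - I)^3) = 0. The eigenspace has dimension 3 - 2 = 1, so there is 1 Jordan block; the rank sequence gives block sizes [3].

Assembling the blocks gives the Jordan form J above.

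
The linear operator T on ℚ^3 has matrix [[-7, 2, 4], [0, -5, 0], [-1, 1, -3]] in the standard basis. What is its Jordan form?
J = [[-5, 1, 0], [0, -5, 0], [0, 0, -5]]

The characteristic polynomial is det(xI - A) = (x + 5)^3, so the eigenvalues are -5 (algebraic multiplicity 3).

For λ = -5: rank(A + 5I) = 1, rank((A + 5I)^2) = 0. The eigenspace has dimension 3 - 1 = 2, so there are 2 Jordan blocks; the rank sequence gives block sizes [2, 1].

Assembling the blocks gives the Jordan form J above.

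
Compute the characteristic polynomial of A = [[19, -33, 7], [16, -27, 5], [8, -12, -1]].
χ_A(x) = (x + 3)^3

xI - A = [[x - 19, 33, -7], [-16, x + 27, -5], [-8, 12, x + 1]].

Expanding det(xI - A) along the first row:
det(xI - A) = + (x - 19)·det([[x + 27, -5], [12, x + 1]]) - (33)·det([[-16, -5], [-8, x + 1]]) + (-7)·det([[-16, x + 27], [-8, 12]]).

Evaluating gives χ_A(x) = x^3 + 9x^2 + 27x + 27 = (x + 3)^3.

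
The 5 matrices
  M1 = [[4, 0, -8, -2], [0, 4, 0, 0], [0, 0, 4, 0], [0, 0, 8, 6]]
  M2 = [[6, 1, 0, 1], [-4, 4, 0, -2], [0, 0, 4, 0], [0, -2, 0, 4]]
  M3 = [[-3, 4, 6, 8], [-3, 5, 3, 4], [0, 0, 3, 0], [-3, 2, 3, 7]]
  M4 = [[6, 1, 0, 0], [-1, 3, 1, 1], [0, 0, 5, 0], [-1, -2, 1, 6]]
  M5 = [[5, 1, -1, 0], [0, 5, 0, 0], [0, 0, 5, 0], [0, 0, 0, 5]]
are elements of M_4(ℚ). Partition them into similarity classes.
5 classes: {M1}, {M2}, {M3}, {M4}, {M5}

Characteristic polynomials: χ_{M1} = (x - 6)(x - 4)^3, χ_{M2} = (x - 6)(x - 4)^3, χ_{M3} = (x - 3)^4, χ_{M4} = (x - 5)^4, χ_{M5} = (x - 5)^4.

{M1}: invariant factors x - 4, x - 4, (x - 6)(x - 4).

{M2}: invariant factors x - 4, (x - 6)(x - 4)^2.

{M3}: invariant factors x - 3, x - 3, (x - 3)^2.

{M4}: invariant factors x - 5, (x - 5)^3.

{M5}: invariant factors x - 5, x - 5, (x - 5)^2.

Matrices are similar if and only if their invariant-factor lists agree; the partition into similarity classes is {M1}, {M2}, {M3}, {M4}, {M5}.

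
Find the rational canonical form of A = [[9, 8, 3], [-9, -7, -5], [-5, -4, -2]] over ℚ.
R = [[0, 0, 5], [1, 0, 0], [0, 1, 0]]

The invariant factors of A (the non-unit diagonal entries of the Smith normal form of xI - A over ℚ[x]) are x^3 - 5, each dividing the next. The characteristic polynomial is their product, x^3 - 5.

The rational canonical form is the block-diagonal matrix of companion matrices C(f_i):
R = [[0, 0, 5], [1, 0, 0], [0, 1, 0]].

Note the characteristic polynomial does not split into linear factors over ℚ, so A has no Jordan form over ℚ; the rational canonical form exists over any field.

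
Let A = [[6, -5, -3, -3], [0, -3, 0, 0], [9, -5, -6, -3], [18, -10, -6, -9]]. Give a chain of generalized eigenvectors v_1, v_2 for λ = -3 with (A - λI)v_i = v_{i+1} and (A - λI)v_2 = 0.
v_1 = [[0, 1, 0, -2]]^T, v_2 = [[1, 0, 1, 2]]^T

We seek v_1 ∈ ker((A + 3I)^2) \ ker(A + 3I), then set v_{i+1} = (A + 3I) v_i.

One such chain is v_1 = [[0, 1, 0, -2]]^T, v_2 = [[1, 0, 1, 2]]^T. Check: (A + 3I) v_2 = [[0, 0, 0, 0]]^T = 0.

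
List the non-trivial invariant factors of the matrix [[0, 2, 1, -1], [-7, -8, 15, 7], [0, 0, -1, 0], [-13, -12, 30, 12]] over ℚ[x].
(x - 6)(x + 1)^3

The Jordan structure of A has elementary divisors (x + 1)^3, (x - 6). Arranging the block sizes at each eigenvalue in decreasing order and taking row products gives the invariant factors.

Invariant factors (smallest first, each dividing the next): (x - 6)(x + 1)^3.

Check: the last factor (x - 6)(x + 1)^3 is the minimal polynomial, and the product (x - 6)(x + 1)^3 is the characteristic polynomial.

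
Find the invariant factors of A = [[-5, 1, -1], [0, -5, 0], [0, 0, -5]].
The Jordan structure of A has elementary divisors (x + 5)^2, (x + 5). Arranging the block sizes at each eigenvalue in decreasing order and taking row products gives the invariant factors.

Invariant factors (smallest first, each dividing the next): x + 5, (x + 5)^2.

Check: the last factor (x + 5)^2 is the minimal polynomial, and the product (x + 5)^3 is the characteristic polynomial.

x + 5, (x + 5)^2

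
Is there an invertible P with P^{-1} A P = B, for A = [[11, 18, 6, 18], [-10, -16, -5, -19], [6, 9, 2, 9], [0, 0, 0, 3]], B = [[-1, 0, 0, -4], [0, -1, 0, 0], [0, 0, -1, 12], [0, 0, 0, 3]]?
No.

Both have characteristic polynomial (x - 3)(x + 1)^3, but the minimal polynomial of A is (x - 3)(x + 1)^2 while the minimal polynomial of B is (x - 3)(x + 1). The minimal polynomial is a similarity invariant, so A and B are not similar.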